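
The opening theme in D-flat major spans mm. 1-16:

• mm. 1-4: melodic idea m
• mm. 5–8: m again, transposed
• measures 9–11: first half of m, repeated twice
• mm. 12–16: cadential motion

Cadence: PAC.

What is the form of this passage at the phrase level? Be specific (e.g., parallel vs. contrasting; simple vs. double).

Basic idea (measures 1-4) + its repetition (bars 5–8) form the presentation; fragmentation and cadence (mm. 9-16) form the continuation — the 16-bar whole is a sentence.

sentence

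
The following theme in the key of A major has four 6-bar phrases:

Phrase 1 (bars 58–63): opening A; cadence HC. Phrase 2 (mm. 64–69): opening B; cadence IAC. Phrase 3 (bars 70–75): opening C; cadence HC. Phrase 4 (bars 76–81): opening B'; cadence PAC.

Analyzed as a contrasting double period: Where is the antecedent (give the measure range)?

In a double period the four phrases pair into a large antecedent (phrases 1–2, ending imperfect authentic cadence) and a large consequent (phrases 3–4, ending perfect authentic cadence). The antecedent spans measures 58-69.

measures 58–69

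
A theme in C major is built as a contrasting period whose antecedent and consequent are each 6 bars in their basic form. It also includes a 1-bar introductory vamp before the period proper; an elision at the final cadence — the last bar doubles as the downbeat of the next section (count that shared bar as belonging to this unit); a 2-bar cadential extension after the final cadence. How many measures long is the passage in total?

Basic contrasting period: 6 + 6 = 12 bars.
12 (basic form) + 1 (introduction) + 2 (cadential extension) = 15.
The elision shares a bar with the next section but does not change this unit's count.

15 measures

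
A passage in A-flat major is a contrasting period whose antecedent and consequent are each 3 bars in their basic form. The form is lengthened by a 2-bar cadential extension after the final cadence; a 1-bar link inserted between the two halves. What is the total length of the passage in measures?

Basic contrasting period: 3 + 3 = 6 bars.
6 (basic form) + 2 (cadential extension) + 1 (link) = 9.

9 measures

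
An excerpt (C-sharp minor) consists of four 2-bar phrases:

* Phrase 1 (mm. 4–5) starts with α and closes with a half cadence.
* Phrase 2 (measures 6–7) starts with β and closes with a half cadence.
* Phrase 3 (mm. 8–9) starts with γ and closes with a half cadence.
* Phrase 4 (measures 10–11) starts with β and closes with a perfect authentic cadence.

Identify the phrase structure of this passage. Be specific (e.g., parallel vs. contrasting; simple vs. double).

Four phrases in two halves: the first half (mm. 4–7) ends with a half cadence, the second (mm. 8-11) with a perfect authentic cadence — a large antecedent–consequent pair, i.e. a double period.
Phrase 3 begins with different material from phrase 1, making it contrasting.

contrasting double period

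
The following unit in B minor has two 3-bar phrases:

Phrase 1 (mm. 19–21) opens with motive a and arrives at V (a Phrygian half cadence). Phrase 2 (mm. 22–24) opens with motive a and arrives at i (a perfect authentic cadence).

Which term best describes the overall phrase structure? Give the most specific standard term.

Phrase 1 ends with a Phrygian half cadence (weaker) and phrase 2 with a perfect authentic cadence (stronger): antecedent + consequent = a period.
The two phrases open with the same material (a / a), so the period is parallel.

parallel period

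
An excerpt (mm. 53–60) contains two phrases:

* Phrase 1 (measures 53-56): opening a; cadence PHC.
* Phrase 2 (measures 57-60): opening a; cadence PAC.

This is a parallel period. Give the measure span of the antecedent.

The phrase ending with the weaker cadence (Phrygian half cadence) is the antecedent; the one ending more conclusively (perfect authentic cadence) is the consequent. The antecedent is measures 53–56.

measures 53–56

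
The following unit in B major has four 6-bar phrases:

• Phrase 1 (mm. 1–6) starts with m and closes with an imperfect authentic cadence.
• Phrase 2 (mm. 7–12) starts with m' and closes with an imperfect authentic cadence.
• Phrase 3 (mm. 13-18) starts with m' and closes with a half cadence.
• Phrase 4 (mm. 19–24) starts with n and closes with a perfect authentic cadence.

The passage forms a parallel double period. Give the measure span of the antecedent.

measures 1–12

In a double period the first pair of phrases (ending imperfect authentic cadence) is the large antecedent and the second pair (ending perfect authentic cadence) is the large consequent; the antecedent is measures 1–12.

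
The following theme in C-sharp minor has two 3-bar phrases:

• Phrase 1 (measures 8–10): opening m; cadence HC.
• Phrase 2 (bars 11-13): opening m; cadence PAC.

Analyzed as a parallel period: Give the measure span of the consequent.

The antecedent is the phrase ending with the weaker cadence (half cadence, phrase 1) and the consequent the one ending more conclusively (perfect authentic cadence, phrase 2); the consequent is mm. 11–13.

measures 11–13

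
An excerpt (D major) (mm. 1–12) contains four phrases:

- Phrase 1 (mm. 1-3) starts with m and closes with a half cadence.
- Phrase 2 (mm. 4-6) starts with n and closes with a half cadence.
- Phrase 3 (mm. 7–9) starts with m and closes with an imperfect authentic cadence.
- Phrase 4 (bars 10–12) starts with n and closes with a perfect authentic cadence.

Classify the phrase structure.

parallel double period

Four phrases in two halves: the first half (bars 1–6) ends with a half cadence, the second (mm. 7-12) with a perfect authentic cadence — a large antecedent–consequent pair, i.e. a double period.
Phrase 3 begins with the same material as phrase 1, making it parallel.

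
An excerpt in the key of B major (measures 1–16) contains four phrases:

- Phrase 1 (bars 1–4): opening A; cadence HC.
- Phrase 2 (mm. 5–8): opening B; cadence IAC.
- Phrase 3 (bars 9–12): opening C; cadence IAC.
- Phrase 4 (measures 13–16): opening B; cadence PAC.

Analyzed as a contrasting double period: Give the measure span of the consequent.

In a double period the four phrases pair into a large antecedent (phrases 1–2, ending imperfect authentic cadence) and a large consequent (phrases 3–4, ending perfect authentic cadence). The consequent spans mm. 9–16.

measures 9–16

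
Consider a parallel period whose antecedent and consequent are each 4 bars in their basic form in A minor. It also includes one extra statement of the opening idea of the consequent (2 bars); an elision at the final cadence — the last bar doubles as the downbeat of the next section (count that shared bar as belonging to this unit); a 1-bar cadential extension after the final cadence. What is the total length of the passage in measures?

11 measures

Basic parallel period: 4 + 4 = 8 bars.
8 (basic form) + 2 (extra statement) + 1 (cadential extension) = 11.
The elision shares a bar with the next section but does not change this unit's count.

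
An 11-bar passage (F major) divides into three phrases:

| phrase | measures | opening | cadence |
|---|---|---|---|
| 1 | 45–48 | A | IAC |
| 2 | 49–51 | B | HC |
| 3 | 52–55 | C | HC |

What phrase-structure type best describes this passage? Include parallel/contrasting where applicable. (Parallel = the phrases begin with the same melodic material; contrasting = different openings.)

phrase group

The final phrase closes with a half cadence, which is not stronger than the preceding half cadence; the 3 phrases lack an overall antecedent–consequent design and so form a phrase group.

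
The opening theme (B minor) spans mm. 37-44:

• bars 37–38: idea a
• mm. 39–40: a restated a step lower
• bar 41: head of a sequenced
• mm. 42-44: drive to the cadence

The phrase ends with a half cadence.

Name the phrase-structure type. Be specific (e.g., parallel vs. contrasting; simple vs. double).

sentence

Basic idea (bars 37–38) + its repetition (mm. 39–40) form the presentation; fragmentation and cadence (mm. 41-44) form the continuation — the 8-bar whole is a sentence.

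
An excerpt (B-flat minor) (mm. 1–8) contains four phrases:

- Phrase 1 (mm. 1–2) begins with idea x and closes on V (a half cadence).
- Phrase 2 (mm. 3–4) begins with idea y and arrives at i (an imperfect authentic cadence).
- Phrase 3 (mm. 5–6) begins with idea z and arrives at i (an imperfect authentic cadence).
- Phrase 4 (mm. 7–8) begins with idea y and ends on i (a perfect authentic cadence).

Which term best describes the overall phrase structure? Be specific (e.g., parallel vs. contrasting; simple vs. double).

Four phrases in two halves: the first half (mm. 1-4) ends with an imperfect authentic cadence, the second (measures 5–8) with a perfect authentic cadence — a large antecedent–consequent pair, i.e. a double period.
Phrase 3 begins with different material from phrase 1, making it contrasting.

contrasting double period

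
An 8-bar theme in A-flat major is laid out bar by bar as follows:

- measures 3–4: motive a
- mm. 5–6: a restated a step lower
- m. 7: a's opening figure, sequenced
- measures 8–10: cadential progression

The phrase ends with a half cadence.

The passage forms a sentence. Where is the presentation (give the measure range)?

measures 3–6

The presentation of a sentence is the basic idea (measures 3–4) plus its repetition (mm. 5–6); the presentation is therefore mm. 3-6.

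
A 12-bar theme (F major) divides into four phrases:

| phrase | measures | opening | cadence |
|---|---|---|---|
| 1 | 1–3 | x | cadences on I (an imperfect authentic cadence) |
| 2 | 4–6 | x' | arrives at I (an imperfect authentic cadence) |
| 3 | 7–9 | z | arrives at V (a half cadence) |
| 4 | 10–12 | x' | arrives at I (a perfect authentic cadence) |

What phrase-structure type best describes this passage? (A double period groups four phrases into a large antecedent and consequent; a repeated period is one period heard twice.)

Four phrases in two halves: the first half (bars 1-6) ends with an imperfect authentic cadence, the second (mm. 7-12) with a perfect authentic cadence — a large antecedent–consequent pair, i.e. a double period.
Phrase 3 begins with different material from phrase 1, making it contrasting.

contrasting double period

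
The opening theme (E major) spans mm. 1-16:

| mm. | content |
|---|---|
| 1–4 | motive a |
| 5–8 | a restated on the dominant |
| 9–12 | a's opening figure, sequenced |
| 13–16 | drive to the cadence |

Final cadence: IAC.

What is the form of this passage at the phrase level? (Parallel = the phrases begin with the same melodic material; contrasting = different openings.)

sentence

Basic idea (mm. 1–4) + its repetition (bars 5–8) form the presentation; fragmentation and cadence (measures 9–16) form the continuation — the 16-bar whole is a sentence.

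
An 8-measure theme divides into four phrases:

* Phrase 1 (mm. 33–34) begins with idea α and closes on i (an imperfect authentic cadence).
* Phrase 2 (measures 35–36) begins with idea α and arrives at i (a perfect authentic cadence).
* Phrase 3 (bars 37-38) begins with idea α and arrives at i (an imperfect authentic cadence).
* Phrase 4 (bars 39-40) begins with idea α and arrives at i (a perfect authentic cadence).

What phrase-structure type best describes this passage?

repeated period

The cadence pattern IAC–PAC–IAC–PAC is weak–strong twice, and phrases 3–4 restate phrases 1–2: a period heard twice, not a double period (which would end weakly at phrase 2).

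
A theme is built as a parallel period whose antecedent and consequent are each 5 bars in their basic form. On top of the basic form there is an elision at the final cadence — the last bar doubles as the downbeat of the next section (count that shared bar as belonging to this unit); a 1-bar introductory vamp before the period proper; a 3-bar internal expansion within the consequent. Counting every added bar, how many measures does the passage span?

14 measures

Basic parallel period: 5 + 5 = 10 bars.
10 (basic form) + 1 (introduction) + 3 (internal expansion) = 14.
The elision shares a bar with the next section but does not change this unit's count.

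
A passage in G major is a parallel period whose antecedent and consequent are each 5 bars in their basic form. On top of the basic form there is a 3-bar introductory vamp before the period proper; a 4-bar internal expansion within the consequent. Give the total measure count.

17 measures

Basic parallel period: 5 + 5 = 10 bars.
10 (basic form) + 3 (introduction) + 4 (internal expansion) = 17.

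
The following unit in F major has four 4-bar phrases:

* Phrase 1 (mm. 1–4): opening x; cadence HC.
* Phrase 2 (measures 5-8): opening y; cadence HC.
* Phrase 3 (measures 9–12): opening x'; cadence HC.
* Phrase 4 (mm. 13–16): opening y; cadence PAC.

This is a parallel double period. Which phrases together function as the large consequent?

In a double period the first pair of phrases (ending half cadence) is the large antecedent and the second pair (ending perfect authentic cadence) is the large consequent; the consequent is phrases 3 and 4.

phrases 3 and 4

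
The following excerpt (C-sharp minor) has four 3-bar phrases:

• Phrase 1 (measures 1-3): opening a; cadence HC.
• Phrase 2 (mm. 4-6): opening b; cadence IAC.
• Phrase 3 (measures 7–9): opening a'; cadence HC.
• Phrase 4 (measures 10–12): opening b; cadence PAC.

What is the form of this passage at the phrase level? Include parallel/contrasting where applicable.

Four phrases in two halves: the first half (mm. 1-6) ends with an imperfect authentic cadence, the second (mm. 7–12) with a perfect authentic cadence — a large antecedent–consequent pair, i.e. a double period.
Phrase 3 begins with the same material as phrase 1, making it parallel.

parallel double period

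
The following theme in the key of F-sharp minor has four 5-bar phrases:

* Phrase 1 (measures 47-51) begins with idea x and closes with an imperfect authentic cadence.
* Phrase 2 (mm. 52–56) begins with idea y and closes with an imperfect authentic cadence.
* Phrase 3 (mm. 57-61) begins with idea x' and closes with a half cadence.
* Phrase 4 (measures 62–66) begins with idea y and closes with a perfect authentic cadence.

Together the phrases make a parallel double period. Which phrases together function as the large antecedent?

phrases 1 and 2

In a double period the first pair of phrases (ending imperfect authentic cadence) is the large antecedent and the second pair (ending perfect authentic cadence) is the large consequent; the antecedent is phrases 1 and 2.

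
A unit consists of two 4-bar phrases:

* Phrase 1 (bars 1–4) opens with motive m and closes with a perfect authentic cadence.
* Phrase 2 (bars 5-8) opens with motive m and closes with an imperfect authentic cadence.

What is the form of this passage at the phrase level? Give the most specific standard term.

The second phrase closes with an imperfect authentic cadence, which is not stronger than the first phrase's perfect authentic cadence; without a weak→strong cadential pair there is no antecedent–consequent relationship, so this is a phrase group rather than a period.

phrase group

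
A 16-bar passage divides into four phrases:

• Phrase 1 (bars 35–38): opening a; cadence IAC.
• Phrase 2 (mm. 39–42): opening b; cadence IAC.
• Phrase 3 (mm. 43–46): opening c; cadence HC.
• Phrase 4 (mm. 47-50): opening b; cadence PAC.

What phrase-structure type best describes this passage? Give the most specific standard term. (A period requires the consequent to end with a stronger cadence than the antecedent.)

contrasting double period

Four phrases in two halves: the first half (measures 35-42) ends with an imperfect authentic cadence, the second (bars 43-50) with a perfect authentic cadence — a large antecedent–consequent pair, i.e. a double period.
Phrase 3 begins with different material from phrase 1, making it contrasting.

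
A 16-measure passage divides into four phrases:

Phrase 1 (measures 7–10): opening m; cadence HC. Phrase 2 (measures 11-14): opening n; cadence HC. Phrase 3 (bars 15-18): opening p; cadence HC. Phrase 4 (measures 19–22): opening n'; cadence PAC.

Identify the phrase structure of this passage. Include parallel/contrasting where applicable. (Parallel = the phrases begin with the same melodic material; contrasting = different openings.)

contrasting double period

Four phrases in two halves: the first half (bars 7–14) ends with a half cadence, the second (measures 15–22) with a perfect authentic cadence — a large antecedent–consequent pair, i.e. a double period.
Phrase 3 begins with different material from phrase 1, making it contrasting.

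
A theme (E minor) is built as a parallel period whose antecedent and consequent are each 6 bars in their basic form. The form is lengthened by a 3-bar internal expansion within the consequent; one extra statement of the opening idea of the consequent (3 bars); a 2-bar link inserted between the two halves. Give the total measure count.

Basic parallel period: 6 + 6 = 12 bars.
12 (basic form) + 3 (internal expansion) + 3 (extra statement) + 2 (link) = 20.

20 measures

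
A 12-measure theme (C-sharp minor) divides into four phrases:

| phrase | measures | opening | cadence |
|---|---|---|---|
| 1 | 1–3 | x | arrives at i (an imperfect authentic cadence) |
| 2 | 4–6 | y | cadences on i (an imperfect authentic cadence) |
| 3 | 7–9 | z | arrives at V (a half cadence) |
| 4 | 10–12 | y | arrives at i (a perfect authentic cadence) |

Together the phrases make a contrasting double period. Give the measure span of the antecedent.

measures 1–6

In a double period the first pair of phrases (ending imperfect authentic cadence) is the large antecedent and the second pair (ending perfect authentic cadence) is the large consequent; the antecedent is measures 1–6.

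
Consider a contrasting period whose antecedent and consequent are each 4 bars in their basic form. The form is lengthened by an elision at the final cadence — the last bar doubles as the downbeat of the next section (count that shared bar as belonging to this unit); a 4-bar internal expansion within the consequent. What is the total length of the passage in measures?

12 measures

Basic contrasting period: 4 + 4 = 8 bars.
8 (basic form) + 4 (internal expansion) = 12.
The elision shares a bar with the next section but does not change this unit's count.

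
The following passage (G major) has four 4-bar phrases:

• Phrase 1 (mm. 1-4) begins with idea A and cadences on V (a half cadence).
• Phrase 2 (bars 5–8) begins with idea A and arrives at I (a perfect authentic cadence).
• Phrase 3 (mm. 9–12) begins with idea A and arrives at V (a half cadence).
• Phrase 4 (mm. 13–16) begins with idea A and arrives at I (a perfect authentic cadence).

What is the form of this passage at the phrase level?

The cadence pattern HC–PAC–HC–PAC is weak–strong twice, and phrases 3–4 restate phrases 1–2: a period heard twice, not a double period (which would end weakly at phrase 2).

repeated period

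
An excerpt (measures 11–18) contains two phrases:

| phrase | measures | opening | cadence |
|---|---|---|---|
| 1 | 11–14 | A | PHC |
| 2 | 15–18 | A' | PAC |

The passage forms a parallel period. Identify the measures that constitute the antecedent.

measures 11–14

The antecedent is the phrase ending with the weaker cadence (Phrygian half cadence, phrase 1) and the consequent the one ending more conclusively (perfect authentic cadence, phrase 2); the antecedent is measures 11–14.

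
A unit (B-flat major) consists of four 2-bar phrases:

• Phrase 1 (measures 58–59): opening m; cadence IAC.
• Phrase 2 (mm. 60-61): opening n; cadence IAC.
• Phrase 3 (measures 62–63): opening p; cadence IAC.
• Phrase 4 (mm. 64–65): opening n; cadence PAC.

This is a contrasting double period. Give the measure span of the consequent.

In a double period the first pair of phrases (ending imperfect authentic cadence) is the large antecedent and the second pair (ending perfect authentic cadence) is the large consequent; the consequent is measures 62–65.

measures 62–65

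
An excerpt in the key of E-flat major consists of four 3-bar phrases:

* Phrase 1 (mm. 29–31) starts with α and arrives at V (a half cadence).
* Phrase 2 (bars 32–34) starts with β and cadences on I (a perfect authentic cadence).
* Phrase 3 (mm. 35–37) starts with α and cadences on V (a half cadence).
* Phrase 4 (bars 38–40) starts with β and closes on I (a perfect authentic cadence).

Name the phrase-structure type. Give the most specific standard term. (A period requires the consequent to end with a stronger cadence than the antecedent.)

The cadence pattern HC–PAC–HC–PAC is weak–strong twice, and phrases 3–4 restate phrases 1–2: a period heard twice, not a double period (which would end weakly at phrase 2).

repeated period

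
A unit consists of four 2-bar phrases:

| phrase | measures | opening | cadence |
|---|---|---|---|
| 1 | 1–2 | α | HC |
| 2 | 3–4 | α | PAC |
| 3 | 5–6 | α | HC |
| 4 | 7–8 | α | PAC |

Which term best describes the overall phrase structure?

The cadence pattern HC–PAC–HC–PAC is weak–strong twice, and phrases 3–4 restate phrases 1–2: a period heard twice, not a double period (which would end weakly at phrase 2).

repeated period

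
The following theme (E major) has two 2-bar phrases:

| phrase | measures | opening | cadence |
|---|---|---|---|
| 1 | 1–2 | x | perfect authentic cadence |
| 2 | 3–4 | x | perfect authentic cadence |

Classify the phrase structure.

repeated phrase

Both phrases have the same opening (x) and the same cadence (perfect authentic cadence): the second is a restatement, not a consequent, so this is a repeated phrase rather than a period.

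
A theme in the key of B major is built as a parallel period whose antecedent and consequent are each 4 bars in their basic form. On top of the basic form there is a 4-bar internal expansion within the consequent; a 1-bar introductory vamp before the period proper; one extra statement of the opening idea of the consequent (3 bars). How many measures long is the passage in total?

Basic parallel period: 4 + 4 = 8 bars.
8 (basic form) + 4 (internal expansion) + 1 (introduction) + 3 (extra statement) = 16.

16 measures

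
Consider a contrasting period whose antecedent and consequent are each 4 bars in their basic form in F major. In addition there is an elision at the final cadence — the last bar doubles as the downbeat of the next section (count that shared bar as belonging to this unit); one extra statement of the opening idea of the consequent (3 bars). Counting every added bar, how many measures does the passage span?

Basic contrasting period: 4 + 4 = 8 bars.
8 (basic form) + 3 (extra statement) = 11.
The elision shares a bar with the next section but does not change this unit's count.

11 measures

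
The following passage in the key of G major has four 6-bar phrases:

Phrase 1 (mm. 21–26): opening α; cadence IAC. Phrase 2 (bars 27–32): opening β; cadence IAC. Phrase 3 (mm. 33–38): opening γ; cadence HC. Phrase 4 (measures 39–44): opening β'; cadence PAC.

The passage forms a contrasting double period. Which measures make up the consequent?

In a double period the first pair of phrases (ending imperfect authentic cadence) is the large antecedent and the second pair (ending perfect authentic cadence) is the large consequent; the consequent is measures 33–44.

measures 33–44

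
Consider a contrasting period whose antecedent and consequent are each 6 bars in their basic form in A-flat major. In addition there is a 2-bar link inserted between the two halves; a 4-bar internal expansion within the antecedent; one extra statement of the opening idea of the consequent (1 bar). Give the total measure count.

Basic contrasting period: 6 + 6 = 12 bars.
12 (basic form) + 2 (link) + 4 (internal expansion) + 1 (extra statement) = 19.

19 measures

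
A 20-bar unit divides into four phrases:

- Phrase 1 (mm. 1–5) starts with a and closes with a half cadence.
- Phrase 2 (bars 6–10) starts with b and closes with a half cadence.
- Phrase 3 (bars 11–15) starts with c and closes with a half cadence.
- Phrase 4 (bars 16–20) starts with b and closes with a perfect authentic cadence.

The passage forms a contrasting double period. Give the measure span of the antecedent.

In a double period the four phrases pair into a large antecedent (phrases 1–2, ending half cadence) and a large consequent (phrases 3–4, ending perfect authentic cadence). The antecedent spans bars 1–10.

measures 1–10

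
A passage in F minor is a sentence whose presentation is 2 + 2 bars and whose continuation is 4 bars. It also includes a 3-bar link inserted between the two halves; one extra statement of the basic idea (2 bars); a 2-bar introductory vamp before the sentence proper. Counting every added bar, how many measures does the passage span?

Basic sentence: 2 + 2 + 4 = 8 bars.
8 (basic form) + 3 (link) + 2 (extra statement) + 2 (introduction) = 15.

15 measures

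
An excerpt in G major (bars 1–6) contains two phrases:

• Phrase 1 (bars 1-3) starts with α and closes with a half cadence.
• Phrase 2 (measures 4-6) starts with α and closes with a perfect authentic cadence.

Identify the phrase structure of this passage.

parallel period

Phrase 1 ends with a half cadence (weaker) and phrase 2 with a perfect authentic cadence (stronger): antecedent + consequent = a period.
The two phrases open with the same material (α / α), so the period is parallel.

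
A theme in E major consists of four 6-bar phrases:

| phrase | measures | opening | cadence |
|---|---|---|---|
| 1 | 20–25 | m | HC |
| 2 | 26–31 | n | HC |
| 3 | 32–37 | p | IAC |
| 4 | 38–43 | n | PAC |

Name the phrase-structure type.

Four phrases in two halves: the first half (bars 20–31) ends with a half cadence, the second (mm. 32–43) with a perfect authentic cadence — a large antecedent–consequent pair, i.e. a double period.
Phrase 3 begins with different material from phrase 1, making it contrasting.

contrasting double period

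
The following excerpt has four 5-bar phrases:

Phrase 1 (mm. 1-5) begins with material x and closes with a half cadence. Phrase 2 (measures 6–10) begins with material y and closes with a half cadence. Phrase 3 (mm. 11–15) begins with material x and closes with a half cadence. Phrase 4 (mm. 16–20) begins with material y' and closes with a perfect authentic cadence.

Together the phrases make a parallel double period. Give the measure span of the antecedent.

In a double period the first pair of phrases (ending half cadence) is the large antecedent and the second pair (ending perfect authentic cadence) is the large consequent; the antecedent is measures 1–10.

measures 1–10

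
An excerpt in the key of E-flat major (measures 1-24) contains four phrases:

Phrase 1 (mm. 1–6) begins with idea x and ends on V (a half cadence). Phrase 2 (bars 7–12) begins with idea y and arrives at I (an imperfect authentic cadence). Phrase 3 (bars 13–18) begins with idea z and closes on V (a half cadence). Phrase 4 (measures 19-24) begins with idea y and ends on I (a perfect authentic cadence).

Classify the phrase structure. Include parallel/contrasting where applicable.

Four phrases in two halves: the first half (mm. 1–12) ends with an imperfect authentic cadence, the second (bars 13–24) with a perfect authentic cadence — a large antecedent–consequent pair, i.e. a double period.
Phrase 3 begins with different material from phrase 1, making it contrasting.

contrasting double period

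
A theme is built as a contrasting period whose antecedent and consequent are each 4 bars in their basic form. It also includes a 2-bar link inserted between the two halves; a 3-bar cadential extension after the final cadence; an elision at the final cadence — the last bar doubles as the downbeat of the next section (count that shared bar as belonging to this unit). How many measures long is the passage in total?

Basic contrasting period: 4 + 4 = 8 bars.
8 (basic form) + 2 (link) + 3 (cadential extension) = 13.
The elision shares a bar with the next section but does not change this unit's count.

13 measures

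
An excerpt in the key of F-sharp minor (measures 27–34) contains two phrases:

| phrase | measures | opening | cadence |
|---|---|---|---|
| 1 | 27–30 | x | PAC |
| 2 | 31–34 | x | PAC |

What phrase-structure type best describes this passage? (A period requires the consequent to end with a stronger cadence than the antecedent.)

repeated phrase

Both phrases have the same opening (x) and the same cadence (perfect authentic cadence): the second is a restatement, not a consequent, so this is a repeated phrase rather than a period.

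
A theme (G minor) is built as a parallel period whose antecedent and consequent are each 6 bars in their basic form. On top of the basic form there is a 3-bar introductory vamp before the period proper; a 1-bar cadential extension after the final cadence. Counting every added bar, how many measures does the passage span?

Basic parallel period: 6 + 6 = 12 bars.
12 (basic form) + 3 (introduction) + 1 (cadential extension) = 16.

16 measures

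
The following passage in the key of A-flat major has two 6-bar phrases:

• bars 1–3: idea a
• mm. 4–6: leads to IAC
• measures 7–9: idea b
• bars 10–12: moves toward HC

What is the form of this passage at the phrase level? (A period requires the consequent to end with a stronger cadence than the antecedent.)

phrase group

The second phrase closes with a half cadence, which is not stronger than the first phrase's imperfect authentic cadence; without a weak→strong cadential pair there is no antecedent–consequent relationship, so this is a phrase group rather than a period.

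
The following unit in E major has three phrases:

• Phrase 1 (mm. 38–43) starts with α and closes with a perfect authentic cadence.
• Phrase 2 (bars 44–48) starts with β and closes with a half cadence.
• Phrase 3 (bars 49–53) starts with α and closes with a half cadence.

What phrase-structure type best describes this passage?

The final phrase closes with a half cadence, which is not stronger than the preceding half cadence; the 3 phrases lack an overall antecedent–consequent design and so form a phrase group.

phrase group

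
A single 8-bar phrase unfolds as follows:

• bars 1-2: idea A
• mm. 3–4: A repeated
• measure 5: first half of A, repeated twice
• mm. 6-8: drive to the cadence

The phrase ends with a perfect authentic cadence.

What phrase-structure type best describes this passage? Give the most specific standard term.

Basic idea (mm. 1–2) + its repetition (mm. 3–4) form the presentation; fragmentation and cadence (bars 5-8) form the continuation — the 8-bar whole is a sentence.

sentence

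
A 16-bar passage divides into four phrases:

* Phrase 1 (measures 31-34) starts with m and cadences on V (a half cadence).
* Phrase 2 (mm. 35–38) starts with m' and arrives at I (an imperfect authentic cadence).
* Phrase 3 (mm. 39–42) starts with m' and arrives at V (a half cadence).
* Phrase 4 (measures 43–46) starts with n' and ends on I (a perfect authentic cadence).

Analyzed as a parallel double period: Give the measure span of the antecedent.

In a double period the four phrases pair into a large antecedent (phrases 1–2, ending imperfect authentic cadence) and a large consequent (phrases 3–4, ending perfect authentic cadence). The antecedent spans bars 31–38.

measures 31–38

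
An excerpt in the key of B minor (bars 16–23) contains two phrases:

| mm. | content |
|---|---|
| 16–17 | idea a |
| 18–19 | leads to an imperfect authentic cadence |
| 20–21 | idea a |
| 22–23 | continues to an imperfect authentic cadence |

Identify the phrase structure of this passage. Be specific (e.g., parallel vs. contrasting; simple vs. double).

repeated phrase

Both phrases have the same opening (a) and the same cadence (imperfect authentic cadence): the second is a restatement, not a consequent, so this is a repeated phrase rather than a period.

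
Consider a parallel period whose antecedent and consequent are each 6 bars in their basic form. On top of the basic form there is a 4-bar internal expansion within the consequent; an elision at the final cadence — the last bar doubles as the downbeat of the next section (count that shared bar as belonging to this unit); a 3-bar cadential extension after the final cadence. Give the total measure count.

19 measures

Basic parallel period: 6 + 6 = 12 bars.
12 (basic form) + 4 (internal expansion) + 3 (cadential extension) = 19.
The elision shares a bar with the next section but does not change this unit's count.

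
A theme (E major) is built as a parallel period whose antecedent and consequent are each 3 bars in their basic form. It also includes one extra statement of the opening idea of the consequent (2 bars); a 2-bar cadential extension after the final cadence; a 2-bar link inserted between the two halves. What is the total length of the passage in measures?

Basic parallel period: 3 + 3 = 6 bars.
6 (basic form) + 2 (extra statement) + 2 (cadential extension) + 2 (link) = 12.

12 measures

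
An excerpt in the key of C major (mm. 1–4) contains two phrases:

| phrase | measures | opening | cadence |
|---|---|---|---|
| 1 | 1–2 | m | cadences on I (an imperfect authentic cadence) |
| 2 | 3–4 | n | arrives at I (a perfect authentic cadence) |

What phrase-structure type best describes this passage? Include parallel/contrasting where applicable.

Phrase 1 ends with an imperfect authentic cadence (weaker) and phrase 2 with a perfect authentic cadence (stronger): antecedent + consequent = a period.
The two phrases open with different material (m / n), so the period is contrasting.

contrasting period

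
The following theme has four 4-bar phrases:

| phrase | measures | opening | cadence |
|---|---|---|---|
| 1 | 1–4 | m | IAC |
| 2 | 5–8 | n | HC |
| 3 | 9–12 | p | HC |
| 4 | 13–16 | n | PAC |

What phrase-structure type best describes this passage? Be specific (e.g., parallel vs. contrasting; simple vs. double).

contrasting double period

Four phrases in two halves: the first half (bars 1–8) ends with a half cadence, the second (measures 9–16) with a perfect authentic cadence — a large antecedent–consequent pair, i.e. a double period.
Phrase 3 begins with different material from phrase 1, making it contrasting.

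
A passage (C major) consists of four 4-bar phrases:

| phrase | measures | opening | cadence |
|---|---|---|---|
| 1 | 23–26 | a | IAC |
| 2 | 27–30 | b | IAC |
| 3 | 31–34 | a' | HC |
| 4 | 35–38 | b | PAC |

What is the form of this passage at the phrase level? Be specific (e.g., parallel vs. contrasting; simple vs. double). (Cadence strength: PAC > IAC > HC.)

parallel double period

Four phrases in two halves: the first half (mm. 23-30) ends with an imperfect authentic cadence, the second (measures 31–38) with a perfect authentic cadence — a large antecedent–consequent pair, i.e. a double period.
Phrase 3 begins with the same material as phrase 1, making it parallel.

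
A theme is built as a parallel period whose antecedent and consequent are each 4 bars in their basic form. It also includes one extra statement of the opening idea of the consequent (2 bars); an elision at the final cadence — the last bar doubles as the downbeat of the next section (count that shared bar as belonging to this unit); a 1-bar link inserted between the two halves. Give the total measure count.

11 measures

Basic parallel period: 4 + 4 = 8 bars.
8 (basic form) + 2 (extra statement) + 1 (link) = 11.
The elision shares a bar with the next section but does not change this unit's count.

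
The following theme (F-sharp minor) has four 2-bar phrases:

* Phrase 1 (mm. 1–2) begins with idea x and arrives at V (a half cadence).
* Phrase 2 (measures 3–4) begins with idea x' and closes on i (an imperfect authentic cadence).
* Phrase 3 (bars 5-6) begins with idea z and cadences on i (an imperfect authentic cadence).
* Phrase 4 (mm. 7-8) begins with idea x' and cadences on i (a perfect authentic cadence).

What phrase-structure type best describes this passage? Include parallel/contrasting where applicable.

Four phrases in two halves: the first half (mm. 1-4) ends with an imperfect authentic cadence, the second (mm. 5–8) with a perfect authentic cadence — a large antecedent–consequent pair, i.e. a double period.
Phrase 3 begins with different material from phrase 1, making it contrasting.

contrasting double period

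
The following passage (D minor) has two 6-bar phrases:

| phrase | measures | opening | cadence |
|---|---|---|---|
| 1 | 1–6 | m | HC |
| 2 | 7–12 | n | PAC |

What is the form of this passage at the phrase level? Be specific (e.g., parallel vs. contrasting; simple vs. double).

Phrase 1 ends with a half cadence (weaker) and phrase 2 with a perfect authentic cadence (stronger): antecedent + consequent = a period.
The two phrases open with different material (m / n), so the period is contrasting.

contrasting period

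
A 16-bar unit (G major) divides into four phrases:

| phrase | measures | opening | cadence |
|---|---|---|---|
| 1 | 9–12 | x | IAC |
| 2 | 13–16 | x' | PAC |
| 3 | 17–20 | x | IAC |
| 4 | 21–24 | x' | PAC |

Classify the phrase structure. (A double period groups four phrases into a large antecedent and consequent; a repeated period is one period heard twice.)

repeated period

The cadence pattern IAC–PAC–IAC–PAC is weak–strong twice, and phrases 3–4 restate phrases 1–2: a period heard twice, not a double period (which would end weakly at phrase 2).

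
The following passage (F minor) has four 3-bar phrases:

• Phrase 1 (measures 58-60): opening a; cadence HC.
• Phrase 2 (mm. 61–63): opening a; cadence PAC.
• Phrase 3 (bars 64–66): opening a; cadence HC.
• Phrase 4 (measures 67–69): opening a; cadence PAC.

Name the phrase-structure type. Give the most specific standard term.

repeated period

The cadence pattern HC–PAC–HC–PAC is weak–strong twice, and phrases 3–4 restate phrases 1–2: a period heard twice, not a double period (which would end weakly at phrase 2).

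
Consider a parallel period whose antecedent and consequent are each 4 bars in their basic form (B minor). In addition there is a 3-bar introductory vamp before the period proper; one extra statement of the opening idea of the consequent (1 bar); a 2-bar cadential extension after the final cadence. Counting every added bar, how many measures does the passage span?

14 measures

Basic parallel period: 4 + 4 = 8 bars.
8 (basic form) + 3 (introduction) + 1 (extra statement) + 2 (cadential extension) = 14.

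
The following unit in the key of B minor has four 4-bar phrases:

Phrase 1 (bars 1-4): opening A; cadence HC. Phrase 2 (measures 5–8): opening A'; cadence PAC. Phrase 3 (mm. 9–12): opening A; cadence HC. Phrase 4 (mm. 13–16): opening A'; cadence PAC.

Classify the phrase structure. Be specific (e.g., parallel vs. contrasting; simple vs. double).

repeated period

The cadence pattern HC–PAC–HC–PAC is weak–strong twice, and phrases 3–4 restate phrases 1–2: a period heard twice, not a double period (which would end weakly at phrase 2).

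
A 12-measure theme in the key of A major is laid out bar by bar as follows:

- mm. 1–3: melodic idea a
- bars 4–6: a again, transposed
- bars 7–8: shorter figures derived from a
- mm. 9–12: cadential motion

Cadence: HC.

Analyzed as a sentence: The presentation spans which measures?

The presentation of a sentence is the basic idea (mm. 1–3) plus its repetition (bars 4-6); the presentation is therefore mm. 1-6.

measures 1–6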